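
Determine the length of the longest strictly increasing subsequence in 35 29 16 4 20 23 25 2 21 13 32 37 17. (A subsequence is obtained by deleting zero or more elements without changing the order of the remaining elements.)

6

One longest increasing subsequence is 16, 20, 23, 25, 32, 37 (positions 3,5,6,7,11,12), of length 6; no longer one exists.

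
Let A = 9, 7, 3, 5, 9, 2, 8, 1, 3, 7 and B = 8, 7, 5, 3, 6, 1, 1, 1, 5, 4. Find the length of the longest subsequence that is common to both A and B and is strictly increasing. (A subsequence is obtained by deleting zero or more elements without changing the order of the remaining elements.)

2

A longest common strictly increasing subsequence is 3, 5 (length 2); it appears in order in both A and B, and no longer such subsequence exists.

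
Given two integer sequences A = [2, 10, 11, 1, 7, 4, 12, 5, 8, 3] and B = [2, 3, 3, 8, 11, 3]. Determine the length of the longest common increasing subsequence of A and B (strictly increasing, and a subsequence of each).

A longest common strictly increasing subsequence is 2, 3 (length 2); it appears in order in both A and B, and no longer such subsequence exists.

2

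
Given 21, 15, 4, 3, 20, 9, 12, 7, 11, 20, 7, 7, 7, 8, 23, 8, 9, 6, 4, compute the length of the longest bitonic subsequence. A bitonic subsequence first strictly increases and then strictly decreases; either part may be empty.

8

Let inc[i] be the LIS ending at i and dec[i] the longest strictly decreasing subsequence starting at i. inc = [1, 1, 1, 1, 2, 2, 3, 2, 3, 4, 2, 2, 2, 3, 5, 3, 4, 2, 2], dec = [7, 6, 2, 1, 6, 4, 5, 3, 4, 4, 3, 3, 3, 3, 4, 3, 3, 2, 1].
max_i inc[i]+dec[i]−1 = 8, with one witness 4, 9, 12, 20, 23, 9, 6, 4.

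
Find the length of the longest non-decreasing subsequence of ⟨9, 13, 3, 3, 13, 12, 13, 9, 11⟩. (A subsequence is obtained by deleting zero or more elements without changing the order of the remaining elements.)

Scanning left to right, the best length ending at each element is: 9→1, 13→2, 3→1, 3→2, 13→3, 12→3, 13→4, 9→3, 11→4.
So the longest non-decreasing subsequence has length 4, e.g. 9, 13, 13, 13.

4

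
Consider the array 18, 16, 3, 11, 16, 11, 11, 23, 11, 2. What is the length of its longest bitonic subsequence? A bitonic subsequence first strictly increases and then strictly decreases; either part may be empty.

6

Let inc[i] be the LIS ending at i and dec[i] the longest strictly decreasing subsequence starting at i. inc = [1, 1, 1, 2, 3, 2, 2, 4, 2, 1], dec = [4, 3, 2, 2, 3, 2, 2, 3, 2, 1].
max_i inc[i]+dec[i]−1 = 6, with one witness 3, 11, 16, 23, 11, 2.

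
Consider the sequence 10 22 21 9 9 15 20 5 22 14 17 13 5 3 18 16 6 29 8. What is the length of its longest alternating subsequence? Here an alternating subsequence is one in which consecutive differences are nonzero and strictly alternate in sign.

13

A longest alternating subsequence is 10, 22, 9, 15, 5, 22, 14, 17, 13, 18, 16, 29, 8 (positions 1,2,4,6,8,9,10,11,12,15,16,18,19); its 12 consecutive differences strictly alternate in sign, and length 13 is optimal.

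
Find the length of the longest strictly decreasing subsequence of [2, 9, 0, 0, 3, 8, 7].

3

One longest decreasing subsequence is 9, 8, 7 (positions 2,6,7), of length 3; no longer one exists.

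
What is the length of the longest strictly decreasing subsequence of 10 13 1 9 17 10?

Scanning left to right, the best length ending at each element is: 10→1, 13→1, 1→2, 9→2, 17→1, 10→2.
So the longest decreasing subsequence has length 2, e.g. 10, 1.

2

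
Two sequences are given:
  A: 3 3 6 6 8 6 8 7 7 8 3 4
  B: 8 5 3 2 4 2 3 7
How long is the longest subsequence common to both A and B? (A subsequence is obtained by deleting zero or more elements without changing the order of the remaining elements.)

A longest common subsequence is 3, 3, 7 (length 3); the LCS DP confirms no longer common subsequence exists.

3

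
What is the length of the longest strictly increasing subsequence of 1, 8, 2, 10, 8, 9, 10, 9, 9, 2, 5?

5

Let dp[i] be the longest increasing subsequence ending at position i. Then dp = [1, 2, 2, 3, 3, 4, 5, 4, 4, 2, 3].
The maximum is 5; one witness is 1, 2, 8, 9, 10 at positions 1,3,5,6,7.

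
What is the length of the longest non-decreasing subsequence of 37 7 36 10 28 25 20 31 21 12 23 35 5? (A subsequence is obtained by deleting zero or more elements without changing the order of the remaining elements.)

Let dp[i] be the longest non-decreasing subsequence ending at position i. Then dp = [1, 1, 2, 2, 3, 3, 3, 4, 4, 3, 5, 6, 1].
The maximum is 6; one witness is 7, 10, 20, 21, 23, 35 at positions 2,4,7,9,11,12.

6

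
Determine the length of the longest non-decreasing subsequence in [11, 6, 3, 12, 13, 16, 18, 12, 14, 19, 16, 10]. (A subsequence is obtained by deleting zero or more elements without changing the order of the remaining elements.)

6

One longest non-decreasing subsequence is 11, 12, 13, 16, 18, 19 (positions 1,4,5,6,7,10), of length 6; no longer one exists.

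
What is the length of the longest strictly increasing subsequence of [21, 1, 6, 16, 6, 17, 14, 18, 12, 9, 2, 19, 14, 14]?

6

Let dp[i] be the longest increasing subsequence ending at position i. Then dp = [1, 1, 2, 3, 2, 4, 3, 5, 3, 3, 2, 6, 4, 4].
The maximum is 6; one witness is 1, 6, 16, 17, 18, 19 at positions 2,3,4,6,8,12.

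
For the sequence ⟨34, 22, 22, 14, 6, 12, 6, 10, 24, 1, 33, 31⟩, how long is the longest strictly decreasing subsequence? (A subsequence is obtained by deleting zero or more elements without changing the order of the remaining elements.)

Scanning left to right, the best length ending at each element is: 34→1, 22→2, 22→2, 14→3, 6→4, 12→4, 6→5, 10→5, 24→2, 1→6, 33→2, 31→3.
So the longest decreasing subsequence has length 6, e.g. 34, 22, 14, 12, 6, 1.

6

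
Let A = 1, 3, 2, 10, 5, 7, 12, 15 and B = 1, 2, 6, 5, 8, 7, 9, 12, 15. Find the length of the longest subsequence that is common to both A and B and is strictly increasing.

6

For each value that appears in both, track the longest common increasing run ending there.
The best achievable length is 6; one witness is 1, 2, 5, 7, 12, 15 (A-positions 1,3,5,6,7,8, B-positions 1,2,4,6,8,9).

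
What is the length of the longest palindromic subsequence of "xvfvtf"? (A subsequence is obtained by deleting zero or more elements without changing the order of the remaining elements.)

3

One longest palindromic subsequence is ftf (positions 3,5,6); it reads the same forward and backward, and the interval DP gives dp[1][6] = 3.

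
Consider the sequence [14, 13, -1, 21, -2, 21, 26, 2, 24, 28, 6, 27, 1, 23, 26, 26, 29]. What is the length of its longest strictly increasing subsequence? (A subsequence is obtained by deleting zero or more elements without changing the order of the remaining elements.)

6

One longest increasing subsequence is -1, 2, 6, 23, 26, 29 (positions 3,8,11,14,15,17), of length 6; no longer one exists.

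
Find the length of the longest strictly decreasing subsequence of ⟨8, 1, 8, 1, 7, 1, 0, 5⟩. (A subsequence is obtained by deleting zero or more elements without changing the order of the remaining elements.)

4

Let dp[i] be the longest decreasing subsequence ending at position i. Then dp = [1, 2, 1, 2, 2, 3, 4, 3].
The maximum is 4; one witness is 8, 7, 1, 0 at positions 1,5,6,7.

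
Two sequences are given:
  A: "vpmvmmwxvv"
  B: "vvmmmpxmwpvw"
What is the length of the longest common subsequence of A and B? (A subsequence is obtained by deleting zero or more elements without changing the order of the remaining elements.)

Backtracking the LCS table gives one alignment: v (A1,B2) → m (A3,B4) → m (A5,B5) → m (A6,B8) → w (A7,B9) → v (A9,B11).
So the longest common subsequence has length 6.

6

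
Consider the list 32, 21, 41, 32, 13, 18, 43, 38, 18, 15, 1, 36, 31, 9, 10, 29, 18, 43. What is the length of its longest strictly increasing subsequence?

Scanning left to right, the best length ending at each element is: 32→1, 21→1, 41→2, 32→2, 13→1, 18→2, 43→3, 38→3, 18→2, 15→2, 1→1, 36→3, 31→3, 9→2, 10→3, 29→4, 18→4, 43→5.
So the longest increasing subsequence has length 5, e.g. 1, 9, 10, 29, 43.

5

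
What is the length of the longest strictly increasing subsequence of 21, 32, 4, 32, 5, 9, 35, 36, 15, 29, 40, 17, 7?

6

Let dp[i] be the longest increasing subsequence ending at position i. Then dp = [1, 2, 1, 2, 2, 3, 4, 5, 4, 5, 6, 5, 3].
The maximum is 6; one witness is 4, 5, 9, 35, 36, 40 at positions 3,5,6,7,8,11.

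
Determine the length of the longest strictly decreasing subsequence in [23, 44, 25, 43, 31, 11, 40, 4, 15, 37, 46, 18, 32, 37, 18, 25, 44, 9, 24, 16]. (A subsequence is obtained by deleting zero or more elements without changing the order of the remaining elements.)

Scanning left to right, the best length ending at each element is: 23→1, 44→1, 25→2, 43→2, 31→3, 11→4, 40→3, 4→5, 15→4, 37→4, 46→1, 18→5, 32→5, 37→4, 18→6, 25→6, 44→2, 9→7, 24→7, 16→8.
So the longest decreasing subsequence has length 8, e.g. 44, 43, 40, 37, 32, 25, 24, 16.

8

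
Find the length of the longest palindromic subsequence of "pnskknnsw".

4

Using dp[i][j] = 2 + dp[i+1][j−1] if the ends match, else max(dp[i+1][j], dp[i][j−1]):
dp[1][9] = 4. A witness is snns at positions 3,6,7,8.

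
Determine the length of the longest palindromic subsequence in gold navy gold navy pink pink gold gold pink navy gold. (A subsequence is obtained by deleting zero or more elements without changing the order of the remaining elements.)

Using dp[i][j] = 2 + dp[i+1][j−1] if the ends match, else max(dp[i+1][j], dp[i][j−1]):
dp[1][11] = 8. A witness is gold navy pink gold gold pink navy gold at positions 1,2,5,7,8,9,10,11.

8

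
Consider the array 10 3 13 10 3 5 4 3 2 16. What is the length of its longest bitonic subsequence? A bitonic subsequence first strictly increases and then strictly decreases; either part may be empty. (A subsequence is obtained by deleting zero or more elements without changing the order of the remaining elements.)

Let inc[i] be the LIS ending at i and dec[i] the longest strictly decreasing subsequence starting at i. inc = [1, 1, 2, 2, 1, 2, 2, 1, 1, 3], dec = [5, 2, 6, 5, 2, 4, 3, 2, 1, 1].
max_i inc[i]+dec[i]−1 = 7, with one witness 10, 13, 10, 5, 4, 3, 2.

7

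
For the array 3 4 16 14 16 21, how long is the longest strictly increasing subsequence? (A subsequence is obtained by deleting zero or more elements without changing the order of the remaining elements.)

5

Scanning left to right, the best length ending at each element is: 3→1, 4→2, 16→3, 14→3, 16→4, 21→5.
So the longest increasing subsequence has length 5, e.g. 3, 4, 14, 16, 21.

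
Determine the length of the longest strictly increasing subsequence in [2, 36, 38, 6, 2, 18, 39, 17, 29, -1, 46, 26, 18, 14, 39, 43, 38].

One longest increasing subsequence is 2, 6, 18, 29, 39, 43 (positions 1,4,6,9,15,16), of length 6; no longer one exists.

6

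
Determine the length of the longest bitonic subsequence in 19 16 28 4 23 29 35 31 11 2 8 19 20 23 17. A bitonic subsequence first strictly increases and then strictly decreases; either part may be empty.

One longest bitonic subsequence is 19, 28, 29, 35, 31, 23, 17 (positions 1,3,6,7,8,14,15): it rises to 35 then falls. Length 7 is optimal.

7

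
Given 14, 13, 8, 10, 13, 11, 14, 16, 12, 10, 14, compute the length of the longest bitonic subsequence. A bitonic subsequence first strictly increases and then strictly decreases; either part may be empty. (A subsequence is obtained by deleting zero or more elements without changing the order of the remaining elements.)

One longest bitonic subsequence is 8, 10, 13, 14, 16, 12, 10 (positions 3,4,5,7,8,9,10): it rises to 16 then falls. Length 7 is optimal.

7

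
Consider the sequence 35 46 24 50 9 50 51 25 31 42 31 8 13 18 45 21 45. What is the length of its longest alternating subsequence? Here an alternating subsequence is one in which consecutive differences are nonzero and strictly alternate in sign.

12

A longest alternating subsequence is 35, 46, 24, 50, 9, 50, 25, 42, 31, 45, 21, 45 (positions 1,2,3,4,5,6,8,10,11,15,16,17); its 11 consecutive differences strictly alternate in sign, and length 12 is optimal.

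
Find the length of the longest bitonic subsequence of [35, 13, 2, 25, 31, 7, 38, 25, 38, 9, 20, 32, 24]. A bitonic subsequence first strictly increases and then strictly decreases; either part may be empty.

6

One longest bitonic subsequence is 13, 25, 31, 38, 32, 24 (positions 2,4,5,7,12,13): it rises to 38 then falls. Length 6 is optimal.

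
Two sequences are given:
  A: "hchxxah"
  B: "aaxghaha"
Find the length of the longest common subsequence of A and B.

Backtracking the LCS table gives one alignment: h (A1,B5) → h (A3,B7) → a (A6,B8).
So the longest common subsequence has length 3.

3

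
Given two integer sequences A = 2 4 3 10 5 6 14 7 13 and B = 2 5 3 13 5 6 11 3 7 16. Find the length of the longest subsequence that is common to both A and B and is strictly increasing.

For each value that appears in both, track the longest common increasing run ending there.
The best achievable length is 5; one witness is 2, 3, 5, 6, 7 (A-positions 1,3,5,6,8, B-positions 1,3,5,6,9).

5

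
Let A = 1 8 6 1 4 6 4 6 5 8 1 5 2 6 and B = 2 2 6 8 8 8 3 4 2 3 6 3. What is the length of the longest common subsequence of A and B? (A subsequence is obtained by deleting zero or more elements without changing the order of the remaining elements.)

A longest common subsequence is 8, 4, 2, 6 (length 4); the LCS DP confirms no longer common subsequence exists.

4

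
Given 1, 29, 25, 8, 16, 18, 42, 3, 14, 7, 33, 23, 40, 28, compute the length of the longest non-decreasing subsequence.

6

Scanning left to right, the best length ending at each element is: 1→1, 29→2, 25→2, 8→2, 16→3, 18→4, 42→5, 3→2, 14→3, 7→3, 33→5, 23→5, 40→6, 28→6.
So the longest non-decreasing subsequence has length 6, e.g. 1, 8, 16, 18, 33, 40.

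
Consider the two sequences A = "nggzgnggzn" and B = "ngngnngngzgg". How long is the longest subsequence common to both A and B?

Backtracking the LCS table gives one alignment: n (A1,B1) → g (A2,B2) → g (A3,B4) → g (A5,B7) → n (A6,B8) → g (A7,B11) → g (A8,B12).
So the longest common subsequence has length 7.

7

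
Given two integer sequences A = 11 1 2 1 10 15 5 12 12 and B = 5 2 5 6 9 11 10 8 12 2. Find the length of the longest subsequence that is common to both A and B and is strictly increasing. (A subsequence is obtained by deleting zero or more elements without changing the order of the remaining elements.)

A longest common strictly increasing subsequence is 2, 5, 12 (length 3); it appears in order in both A and B, and no longer such subsequence exists.

3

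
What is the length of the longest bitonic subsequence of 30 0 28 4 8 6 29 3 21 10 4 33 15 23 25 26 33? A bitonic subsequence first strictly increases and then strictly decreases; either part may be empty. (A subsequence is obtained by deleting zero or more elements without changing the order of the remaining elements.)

One longest bitonic subsequence is 0, 4, 8, 10, 15, 23, 25, 26, 33 (positions 2,4,5,10,13,14,15,16,17): it rises to 33 then falls. Length 9 is optimal.

9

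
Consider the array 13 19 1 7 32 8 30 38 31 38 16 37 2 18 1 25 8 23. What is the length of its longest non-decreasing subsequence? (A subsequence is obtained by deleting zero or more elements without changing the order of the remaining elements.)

One longest non-decreasing subsequence is 1, 7, 8, 30, 38, 38 (positions 3,4,6,7,8,10), of length 6; no longer one exists.

6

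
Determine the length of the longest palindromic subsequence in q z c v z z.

One longest palindromic subsequence is zzz (positions 2,5,6); it reads the same forward and backward, and the interval DP gives dp[1][6] = 3.

3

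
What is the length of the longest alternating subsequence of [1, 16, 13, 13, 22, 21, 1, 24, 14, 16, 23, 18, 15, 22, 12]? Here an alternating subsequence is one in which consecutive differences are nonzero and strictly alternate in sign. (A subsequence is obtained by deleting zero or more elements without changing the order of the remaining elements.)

11

Track the best alternating length ending on an up-step vs a down-step at each position: up/down = 1/1, 2/1, 2/3, 2/3, 4/1, 4/5, 1/5, 6/1, 6/7, 8/7, 8/7, 8/9, 8/9, 10/9, 6/11.
The maximum over both is 11; one such subsequence is 1, 16, 13, 22, 21, 24, 14, 23, 18, 22, 12.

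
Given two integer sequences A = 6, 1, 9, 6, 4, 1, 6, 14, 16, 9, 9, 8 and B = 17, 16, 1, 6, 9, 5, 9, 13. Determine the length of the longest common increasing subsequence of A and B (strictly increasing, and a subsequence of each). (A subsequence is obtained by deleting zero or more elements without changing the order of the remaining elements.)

3

For each value that appears in both, track the longest common increasing run ending there.
The best achievable length is 3; one witness is 1, 6, 9 (A-positions 2,4,10, B-positions 3,4,5).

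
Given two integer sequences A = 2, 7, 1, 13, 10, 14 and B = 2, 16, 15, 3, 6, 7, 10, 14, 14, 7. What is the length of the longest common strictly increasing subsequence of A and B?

A longest common strictly increasing subsequence is 2, 7, 10, 14 (length 4); it appears in order in both A and B, and no longer such subsequence exists.

4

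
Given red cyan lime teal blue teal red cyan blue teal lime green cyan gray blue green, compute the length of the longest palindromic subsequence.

One longest palindromic subsequence is cyan lime teal blue cyan blue teal lime cyan (positions 2,3,4,5,8,9,10,11,13); it reads the same forward and backward, and the interval DP gives dp[1][16] = 9.

9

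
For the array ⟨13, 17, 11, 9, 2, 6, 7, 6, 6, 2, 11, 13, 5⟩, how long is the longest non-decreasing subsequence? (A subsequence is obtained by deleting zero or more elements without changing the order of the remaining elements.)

Let dp[i] be the longest non-decreasing subsequence ending at position i. Then dp = [1, 2, 1, 1, 1, 2, 3, 3, 4, 2, 5, 6, 3].
The maximum is 6; one witness is 2, 6, 6, 6, 11, 13 at positions 5,6,8,9,11,12.

6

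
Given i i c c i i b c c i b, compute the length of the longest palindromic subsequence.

Using dp[i][j] = 2 + dp[i+1][j−1] if the ends match, else max(dp[i+1][j], dp[i][j−1]):
dp[1][11] = 8. A witness is icciicci at positions 2,3,4,5,6,8,9,10.

8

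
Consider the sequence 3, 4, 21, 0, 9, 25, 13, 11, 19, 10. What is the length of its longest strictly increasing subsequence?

One longest increasing subsequence is 3, 4, 9, 13, 19 (positions 1,2,5,7,9), of length 5; no longer one exists.

5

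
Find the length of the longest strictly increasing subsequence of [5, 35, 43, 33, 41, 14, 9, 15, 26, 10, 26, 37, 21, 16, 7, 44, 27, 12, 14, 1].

6

Scanning left to right, the best length ending at each element is: 5→1, 35→2, 43→3, 33→2, 41→3, 14→2, 9→2, 15→3, 26→4, 10→3, 26→4, 37→5, 21→4, 16→4, 7→2, 44→6, 27→5, 12→4, 14→5, 1→1.
So the longest increasing subsequence has length 6, e.g. 5, 14, 15, 26, 37, 44.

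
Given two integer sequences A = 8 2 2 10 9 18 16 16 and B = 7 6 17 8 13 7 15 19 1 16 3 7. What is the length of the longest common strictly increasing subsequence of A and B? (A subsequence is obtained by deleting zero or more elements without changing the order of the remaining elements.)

For each value that appears in both, track the longest common increasing run ending there.
The best achievable length is 2; one witness is 8, 16 (A-positions 1,7, B-positions 4,10).

2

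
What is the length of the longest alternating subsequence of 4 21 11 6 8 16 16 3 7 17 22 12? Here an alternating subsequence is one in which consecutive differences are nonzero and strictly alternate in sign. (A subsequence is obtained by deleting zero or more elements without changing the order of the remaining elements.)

7

A longest alternating subsequence is 4, 21, 6, 8, 3, 17, 12 (positions 1,2,4,5,8,10,12); its 6 consecutive differences strictly alternate in sign, and length 7 is optimal.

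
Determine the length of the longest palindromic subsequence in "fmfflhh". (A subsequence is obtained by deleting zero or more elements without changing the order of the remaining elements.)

3

One longest palindromic subsequence is fff (positions 1,3,4); it reads the same forward and backward, and the interval DP gives dp[1][7] = 3.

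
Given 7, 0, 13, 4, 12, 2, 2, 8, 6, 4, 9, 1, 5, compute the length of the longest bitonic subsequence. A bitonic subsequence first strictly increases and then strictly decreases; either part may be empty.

Let inc[i] be the LIS ending at i and dec[i] the longest strictly decreasing subsequence starting at i. inc = [1, 1, 2, 2, 3, 2, 2, 3, 3, 3, 4, 2, 4], dec = [4, 1, 6, 3, 5, 2, 2, 4, 3, 2, 2, 1, 1].
max_i inc[i]+dec[i]−1 = 7, with one witness 7, 13, 12, 8, 6, 4, 1.

7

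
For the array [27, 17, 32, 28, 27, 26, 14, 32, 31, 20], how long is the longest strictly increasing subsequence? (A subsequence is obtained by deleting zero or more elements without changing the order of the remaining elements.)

3

One longest increasing subsequence is 27, 28, 32 (positions 1,4,8), of length 3; no longer one exists.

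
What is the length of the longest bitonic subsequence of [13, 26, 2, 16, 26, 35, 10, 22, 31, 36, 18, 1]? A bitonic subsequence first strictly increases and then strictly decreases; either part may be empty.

Let inc[i] be the LIS ending at i and dec[i] the longest strictly decreasing subsequence starting at i. inc = [1, 2, 1, 2, 3, 4, 2, 3, 4, 5, 3, 1], dec = [3, 4, 2, 3, 4, 4, 2, 3, 3, 3, 2, 1].
max_i inc[i]+dec[i]−1 = 7, with one witness 13, 16, 26, 35, 31, 18, 1.

7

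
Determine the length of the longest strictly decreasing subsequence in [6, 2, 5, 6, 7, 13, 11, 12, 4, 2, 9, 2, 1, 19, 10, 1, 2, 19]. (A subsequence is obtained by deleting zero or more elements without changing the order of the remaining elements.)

5

Let dp[i] be the longest decreasing subsequence ending at position i. Then dp = [1, 2, 2, 1, 1, 1, 2, 2, 3, 4, 3, 4, 5, 1, 3, 5, 4, 1].
The maximum is 5; one witness is 6, 5, 4, 2, 1 at positions 1,3,9,10,13.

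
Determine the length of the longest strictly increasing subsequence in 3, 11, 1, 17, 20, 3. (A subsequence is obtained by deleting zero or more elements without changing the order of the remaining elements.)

Scanning left to right, the best length ending at each element is: 3→1, 11→2, 1→1, 17→3, 20→4, 3→2.
So the longest increasing subsequence has length 4, e.g. 3, 11, 17, 20.

4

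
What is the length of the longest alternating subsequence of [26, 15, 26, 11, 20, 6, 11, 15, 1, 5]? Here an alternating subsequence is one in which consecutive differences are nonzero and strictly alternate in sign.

Track the best alternating length ending on an up-step vs a down-step at each position: up/down = 1/1, 1/2, 3/1, 1/4, 5/4, 1/6, 7/6, 7/6, 1/8, 9/8.
The maximum over both is 9; one such subsequence is 26, 15, 26, 11, 20, 6, 11, 1, 5.

9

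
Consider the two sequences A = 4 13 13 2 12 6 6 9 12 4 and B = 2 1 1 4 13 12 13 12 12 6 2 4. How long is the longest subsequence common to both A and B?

6

Backtracking the LCS table gives one alignment: 4 (A1,B4) → 13 (A2,B5) → 13 (A3,B7) → 12 (A5,B9) → 6 (A6,B10) → 4 (A10,B12).
So the longest common subsequence has length 6.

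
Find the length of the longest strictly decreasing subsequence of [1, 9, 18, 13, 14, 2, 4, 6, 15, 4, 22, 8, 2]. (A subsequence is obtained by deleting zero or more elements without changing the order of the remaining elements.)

Let dp[i] be the longest decreasing subsequence ending at position i. Then dp = [1, 1, 1, 2, 2, 3, 3, 3, 2, 4, 1, 3, 5].
The maximum is 5; one witness is 18, 13, 6, 4, 2 at positions 3,4,8,10,13.

5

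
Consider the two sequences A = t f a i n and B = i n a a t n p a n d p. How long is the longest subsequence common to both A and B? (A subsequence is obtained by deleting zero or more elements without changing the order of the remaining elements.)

Backtracking the LCS table gives one alignment: t (A1,B5) → a (A3,B8) → n (A5,B9).
So the longest common subsequence has length 3.

3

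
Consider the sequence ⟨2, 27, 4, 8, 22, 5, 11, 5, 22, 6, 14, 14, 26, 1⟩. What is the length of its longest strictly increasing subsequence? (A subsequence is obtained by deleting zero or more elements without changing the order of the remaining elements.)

Scanning left to right, the best length ending at each element is: 2→1, 27→2, 4→2, 8→3, 22→4, 5→3, 11→4, 5→3, 22→5, 6→4, 14→5, 14→5, 26→6, 1→1.
So the longest increasing subsequence has length 6, e.g. 2, 4, 8, 11, 22, 26.

6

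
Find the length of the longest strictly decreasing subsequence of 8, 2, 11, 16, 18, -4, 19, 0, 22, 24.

3

One longest decreasing subsequence is 8, 2, -4 (positions 1,2,6), of length 3; no longer one exists.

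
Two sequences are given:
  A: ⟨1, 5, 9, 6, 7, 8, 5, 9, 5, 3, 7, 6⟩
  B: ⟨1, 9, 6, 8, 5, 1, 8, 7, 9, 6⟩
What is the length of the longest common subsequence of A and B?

7

A longest common subsequence is 1, 9, 6, 8, 5, 9, 6 (length 7); the LCS DP confirms no longer common subsequence exists.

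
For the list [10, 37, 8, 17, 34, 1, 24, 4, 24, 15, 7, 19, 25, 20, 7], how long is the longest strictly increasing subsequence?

Scanning left to right, the best length ending at each element is: 10→1, 37→2, 8→1, 17→2, 34→3, 1→1, 24→3, 4→2, 24→3, 15→3, 7→3, 19→4, 25→5, 20→5, 7→3.
So the longest increasing subsequence has length 5, e.g. 1, 4, 15, 19, 25.

5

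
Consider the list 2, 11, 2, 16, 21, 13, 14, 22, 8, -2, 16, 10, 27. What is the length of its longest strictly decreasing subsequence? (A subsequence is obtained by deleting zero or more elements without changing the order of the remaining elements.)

Scanning left to right, the best length ending at each element is: 2→1, 11→1, 2→2, 16→1, 21→1, 13→2, 14→2, 22→1, 8→3, -2→4, 16→2, 10→3, 27→1.
So the longest decreasing subsequence has length 4, e.g. 16, 13, 8, -2.

4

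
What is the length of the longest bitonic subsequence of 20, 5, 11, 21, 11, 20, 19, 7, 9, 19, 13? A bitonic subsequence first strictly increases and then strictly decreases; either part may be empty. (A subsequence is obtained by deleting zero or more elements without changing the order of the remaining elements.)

Let inc[i] be the LIS ending at i and dec[i] the longest strictly decreasing subsequence starting at i. inc = [1, 1, 2, 3, 2, 3, 3, 2, 3, 4, 4], dec = [3, 1, 2, 4, 2, 3, 2, 1, 1, 2, 1].
max_i inc[i]+dec[i]−1 = 6, with one witness 5, 11, 21, 20, 19, 13.

6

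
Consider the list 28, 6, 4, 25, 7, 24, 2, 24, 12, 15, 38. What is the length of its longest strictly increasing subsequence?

Let dp[i] be the longest increasing subsequence ending at position i. Then dp = [1, 1, 1, 2, 2, 3, 1, 3, 3, 4, 5].
The maximum is 5; one witness is 6, 7, 12, 15, 38 at positions 2,5,9,10,11.

5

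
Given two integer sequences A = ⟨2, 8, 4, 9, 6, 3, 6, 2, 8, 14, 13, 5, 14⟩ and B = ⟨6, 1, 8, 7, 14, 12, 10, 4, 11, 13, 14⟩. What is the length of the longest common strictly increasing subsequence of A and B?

4

For each value that appears in both, track the longest common increasing run ending there.
The best achievable length is 4; one witness is 6, 8, 13, 14 (A-positions 5,9,11,13, B-positions 1,3,10,11).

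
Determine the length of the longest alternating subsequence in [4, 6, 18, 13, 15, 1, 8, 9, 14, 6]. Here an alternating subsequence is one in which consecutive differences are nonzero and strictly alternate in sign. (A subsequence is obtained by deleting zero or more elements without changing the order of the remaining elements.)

Track the best alternating length ending on an up-step vs a down-step at each position: up/down = 1/1, 2/1, 2/1, 2/3, 4/3, 1/5, 6/5, 6/5, 6/5, 6/7.
The maximum over both is 7; one such subsequence is 4, 18, 13, 15, 1, 8, 6.

7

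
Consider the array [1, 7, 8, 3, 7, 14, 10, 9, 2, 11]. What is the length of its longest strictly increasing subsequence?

Scanning left to right, the best length ending at each element is: 1→1, 7→2, 8→3, 3→2, 7→3, 14→4, 10→4, 9→4, 2→2, 11→5.
So the longest increasing subsequence has length 5, e.g. 1, 7, 8, 10, 11.

5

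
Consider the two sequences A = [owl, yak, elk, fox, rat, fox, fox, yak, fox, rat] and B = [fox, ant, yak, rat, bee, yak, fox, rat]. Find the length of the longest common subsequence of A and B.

5

A longest common subsequence is yak, rat, yak, fox, rat (length 5); the LCS DP confirms no longer common subsequence exists.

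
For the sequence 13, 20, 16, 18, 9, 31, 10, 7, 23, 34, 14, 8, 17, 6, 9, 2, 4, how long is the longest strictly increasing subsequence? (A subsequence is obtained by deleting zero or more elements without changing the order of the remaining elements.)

5

Let dp[i] be the longest increasing subsequence ending at position i. Then dp = [1, 2, 2, 3, 1, 4, 2, 1, 4, 5, 3, 2, 4, 1, 3, 1, 2].
The maximum is 5; one witness is 13, 16, 18, 31, 34 at positions 1,3,4,6,10.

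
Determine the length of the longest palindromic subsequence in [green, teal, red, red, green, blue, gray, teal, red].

One longest palindromic subsequence is teal red red teal (positions 2,3,4,8); it reads the same forward and backward, and the interval DP gives dp[1][9] = 4.

4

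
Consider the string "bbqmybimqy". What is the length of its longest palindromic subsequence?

Using dp[i][j] = 2 + dp[i+1][j−1] if the ends match, else max(dp[i+1][j], dp[i][j−1]):
dp[1][10] = 5. A witness is qmimq at positions 3,4,7,8,9.

5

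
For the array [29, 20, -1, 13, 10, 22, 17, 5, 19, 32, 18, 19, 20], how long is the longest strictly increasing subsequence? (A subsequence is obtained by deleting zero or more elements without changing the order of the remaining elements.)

6

Scanning left to right, the best length ending at each element is: 29→1, 20→1, -1→1, 13→2, 10→2, 22→3, 17→3, 5→2, 19→4, 32→5, 18→4, 19→5, 20→6.
So the longest increasing subsequence has length 6, e.g. -1, 13, 17, 18, 19, 20.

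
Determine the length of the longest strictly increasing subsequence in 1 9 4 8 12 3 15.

5

One longest increasing subsequence is 1, 4, 8, 12, 15 (positions 1,3,4,5,7), of length 5; no longer one exists.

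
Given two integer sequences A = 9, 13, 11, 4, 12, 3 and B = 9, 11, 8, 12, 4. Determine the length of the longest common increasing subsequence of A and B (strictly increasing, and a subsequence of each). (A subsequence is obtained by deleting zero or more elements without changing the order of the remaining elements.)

A longest common strictly increasing subsequence is 9, 11, 12 (length 3); it appears in order in both A and B, and no longer such subsequence exists.

3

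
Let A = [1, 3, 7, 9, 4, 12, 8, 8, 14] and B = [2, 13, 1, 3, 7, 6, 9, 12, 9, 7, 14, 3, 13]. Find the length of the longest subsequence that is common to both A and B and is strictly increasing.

For each value that appears in both, track the longest common increasing run ending there.
The best achievable length is 6; one witness is 1, 3, 7, 9, 12, 14 (A-positions 1,2,3,4,6,9, B-positions 3,4,5,7,8,11).

6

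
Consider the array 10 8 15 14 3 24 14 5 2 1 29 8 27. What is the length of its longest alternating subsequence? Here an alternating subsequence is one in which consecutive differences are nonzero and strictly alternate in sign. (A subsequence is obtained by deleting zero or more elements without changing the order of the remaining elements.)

9

A longest alternating subsequence is 10, 8, 15, 14, 24, 14, 29, 8, 27 (positions 1,2,3,4,6,7,11,12,13); its 8 consecutive differences strictly alternate in sign, and length 9 is optimal.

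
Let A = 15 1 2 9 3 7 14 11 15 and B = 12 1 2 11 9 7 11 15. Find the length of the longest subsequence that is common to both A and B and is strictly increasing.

A longest common strictly increasing subsequence is 1, 2, 9, 11, 15 (length 5); it appears in order in both A and B, and no longer such subsequence exists.

5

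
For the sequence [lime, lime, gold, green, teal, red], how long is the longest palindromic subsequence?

2

Using dp[i][j] = 2 + dp[i+1][j−1] if the ends match, else max(dp[i+1][j], dp[i][j−1]):
dp[1][6] = 2. A witness is lime lime at positions 1,2.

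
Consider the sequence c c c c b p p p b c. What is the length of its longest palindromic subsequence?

7

One longest palindromic subsequence is cbpppbc (positions 1,5,6,7,8,9,10); it reads the same forward and backward, and the interval DP gives dp[1][10] = 7.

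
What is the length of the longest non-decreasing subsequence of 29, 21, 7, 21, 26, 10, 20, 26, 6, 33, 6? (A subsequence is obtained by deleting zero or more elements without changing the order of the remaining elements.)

Let dp[i] be the longest non-decreasing subsequence ending at position i. Then dp = [1, 1, 1, 2, 3, 2, 3, 4, 1, 5, 2].
The maximum is 5; one witness is 21, 21, 26, 26, 33 at positions 2,4,5,8,10.

5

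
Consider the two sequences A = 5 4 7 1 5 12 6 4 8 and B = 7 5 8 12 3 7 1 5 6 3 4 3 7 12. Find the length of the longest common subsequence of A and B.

Backtracking the LCS table gives one alignment: 5 (A1,B2) → 7 (A3,B6) → 1 (A4,B7) → 5 (A5,B8) → 6 (A7,B9) → 4 (A8,B11).
So the longest common subsequence has length 6.

6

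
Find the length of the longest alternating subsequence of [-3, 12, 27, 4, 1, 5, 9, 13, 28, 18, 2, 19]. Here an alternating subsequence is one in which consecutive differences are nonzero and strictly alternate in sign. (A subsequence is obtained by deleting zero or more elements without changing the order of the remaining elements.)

6

Track the best alternating length ending on an up-step vs a down-step at each position: up/down = 1/1, 2/1, 2/1, 2/3, 2/3, 4/3, 4/3, 4/3, 4/1, 4/5, 4/5, 6/5.
The maximum over both is 6; one such subsequence is -3, 12, 4, 28, 18, 19.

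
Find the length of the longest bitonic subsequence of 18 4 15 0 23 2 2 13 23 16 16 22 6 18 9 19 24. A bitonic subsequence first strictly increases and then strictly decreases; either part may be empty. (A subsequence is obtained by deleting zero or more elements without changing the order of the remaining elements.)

Let inc[i] be the LIS ending at i and dec[i] the longest strictly decreasing subsequence starting at i. inc = [1, 1, 2, 1, 3, 2, 2, 3, 4, 4, 4, 5, 3, 5, 4, 6, 7], dec = [4, 2, 3, 1, 4, 1, 1, 2, 4, 2, 2, 3, 1, 2, 1, 1, 1].
max_i inc[i]+dec[i]−1 = 7, with one witness 0, 2, 13, 23, 22, 18, 9.

7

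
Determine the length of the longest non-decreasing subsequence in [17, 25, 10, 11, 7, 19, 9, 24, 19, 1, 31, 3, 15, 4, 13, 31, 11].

One longest non-decreasing subsequence is 10, 11, 19, 24, 31, 31 (positions 3,4,6,8,11,16), of length 6; no longer one exists.

6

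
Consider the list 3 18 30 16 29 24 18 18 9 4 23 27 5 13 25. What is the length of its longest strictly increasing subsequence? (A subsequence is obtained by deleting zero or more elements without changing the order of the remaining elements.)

5

One longest increasing subsequence is 3, 16, 18, 23, 27 (positions 1,4,7,11,12), of length 5; no longer one exists.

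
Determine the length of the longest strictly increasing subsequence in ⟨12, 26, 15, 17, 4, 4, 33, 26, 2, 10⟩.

Let dp[i] be the longest increasing subsequence ending at position i. Then dp = [1, 2, 2, 3, 1, 1, 4, 4, 1, 2].
The maximum is 4; one witness is 12, 15, 17, 33 at positions 1,3,4,7.

4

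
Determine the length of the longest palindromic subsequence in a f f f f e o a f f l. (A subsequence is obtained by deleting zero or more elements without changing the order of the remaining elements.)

Using dp[i][j] = 2 + dp[i+1][j−1] if the ends match, else max(dp[i+1][j], dp[i][j−1]):
dp[1][11] = 6. A witness is ffffff at positions 2,3,4,5,9,10.

6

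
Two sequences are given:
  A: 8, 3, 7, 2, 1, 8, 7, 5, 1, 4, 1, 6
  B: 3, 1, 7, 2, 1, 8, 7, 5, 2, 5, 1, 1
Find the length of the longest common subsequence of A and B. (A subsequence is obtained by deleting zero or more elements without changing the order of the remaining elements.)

9

A longest common subsequence is 3, 7, 2, 1, 8, 7, 5, 1, 1 (length 9); the LCS DP confirms no longer common subsequence exists.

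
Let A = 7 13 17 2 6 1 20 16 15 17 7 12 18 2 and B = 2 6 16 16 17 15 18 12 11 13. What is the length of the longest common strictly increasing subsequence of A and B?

For each value that appears in both, track the longest common increasing run ending there.
The best achievable length is 5; one witness is 2, 6, 16, 17, 18 (A-positions 4,5,8,10,13, B-positions 1,2,3,5,7).

5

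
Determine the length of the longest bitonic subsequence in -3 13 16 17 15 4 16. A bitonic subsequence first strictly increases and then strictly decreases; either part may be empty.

One longest bitonic subsequence is -3, 13, 16, 17, 15, 4 (positions 1,2,3,4,5,6): it rises to 17 then falls. Length 6 is optimal.

6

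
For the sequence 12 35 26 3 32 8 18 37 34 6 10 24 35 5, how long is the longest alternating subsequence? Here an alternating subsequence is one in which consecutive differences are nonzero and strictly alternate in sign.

9

A longest alternating subsequence is 12, 35, 26, 32, 8, 18, 6, 10, 5 (positions 1,2,3,5,6,7,10,11,14); its 8 consecutive differences strictly alternate in sign, and length 9 is optimal.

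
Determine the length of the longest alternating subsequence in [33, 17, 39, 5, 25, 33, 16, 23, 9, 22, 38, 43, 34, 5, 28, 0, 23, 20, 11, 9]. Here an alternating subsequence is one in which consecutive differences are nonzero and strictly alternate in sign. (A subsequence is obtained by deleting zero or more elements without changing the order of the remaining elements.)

A longest alternating subsequence is 33, 17, 39, 5, 25, 16, 23, 9, 22, 5, 28, 0, 23, 20 (positions 1,2,3,4,5,7,8,9,10,14,15,16,17,18); its 13 consecutive differences strictly alternate in sign, and length 14 is optimal.

14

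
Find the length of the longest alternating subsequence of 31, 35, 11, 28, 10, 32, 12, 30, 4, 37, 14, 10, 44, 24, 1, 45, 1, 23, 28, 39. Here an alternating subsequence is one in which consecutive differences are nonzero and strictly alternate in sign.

16

Track the best alternating length ending on an up-step vs a down-step at each position: up/down = 1/1, 2/1, 1/3, 4/3, 1/5, 6/3, 6/7, 8/7, 1/9, 10/1, 10/11, 10/11, 12/1, 12/13, 1/13, 14/1, 1/15, 16/15, 16/15, 16/15.
The maximum over both is 16; one such subsequence is 31, 35, 11, 28, 10, 32, 12, 30, 4, 37, 14, 44, 24, 45, 1, 23.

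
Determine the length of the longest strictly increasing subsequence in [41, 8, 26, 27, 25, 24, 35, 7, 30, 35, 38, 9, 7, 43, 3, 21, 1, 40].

Let dp[i] be the longest increasing subsequence ending at position i. Then dp = [1, 1, 2, 3, 2, 2, 4, 1, 4, 5, 6, 2, 1, 7, 1, 3, 1, 7].
The maximum is 7; one witness is 8, 26, 27, 30, 35, 38, 43 at positions 2,3,4,9,10,11,14.

7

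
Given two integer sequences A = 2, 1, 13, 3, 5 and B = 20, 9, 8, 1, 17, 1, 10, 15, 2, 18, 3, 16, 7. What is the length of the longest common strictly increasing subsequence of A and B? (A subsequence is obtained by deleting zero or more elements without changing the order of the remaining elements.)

2

For each value that appears in both, track the longest common increasing run ending there.
The best achievable length is 2; one witness is 1, 3 (A-positions 2,4, B-positions 4,11).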